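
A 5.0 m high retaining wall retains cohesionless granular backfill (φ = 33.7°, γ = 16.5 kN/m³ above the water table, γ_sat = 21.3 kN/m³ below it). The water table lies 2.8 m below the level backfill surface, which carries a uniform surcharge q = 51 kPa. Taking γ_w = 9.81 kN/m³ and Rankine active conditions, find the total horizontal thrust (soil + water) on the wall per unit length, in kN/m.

152 kN/m

K_a = tan²(45° − φ/2) = 0.2863.
γ' = 21.3 − 9.81 = 11.49 kN/m³. h₂ = H − d_w = 2.2 m.
σ'_h: at surface K_a·q = 14.60; at WT K_a(q+γd_w) = 27.83; at base K_a(q+γd_w+γ'h₂) = 35.07 kPa.
P₁ = ½(14.60+27.83)×2.8 = 59.40; P₂ = ½(27.83+35.07)×2.2 = 69.18; P_w = ½γ_w h₂² = 23.74.
Total = 59.40+69.18+23.74 = 152.3 kN/m.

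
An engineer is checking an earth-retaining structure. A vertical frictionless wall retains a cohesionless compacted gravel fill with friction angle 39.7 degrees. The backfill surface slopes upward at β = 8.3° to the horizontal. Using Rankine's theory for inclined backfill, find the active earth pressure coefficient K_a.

K_a = cos β · (cos β − √(cos²β − cos²φ)) / (cos β + √(cos²β − cos²φ)).
cos β = 0.9895, cos φ = 0.7694, √(cos²β − cos²φ) = 0.6222.
K_a = 0.9895 × (0.9895 − 0.6222)/(0.9895 + 0.6222) = 0.2255.

0.225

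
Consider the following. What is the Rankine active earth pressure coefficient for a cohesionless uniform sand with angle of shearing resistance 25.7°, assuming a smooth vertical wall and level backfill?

K_a = (1 − sin φ)/(1 + sin φ) = (1 − sin 25.7°)/(1 + sin 25.7°) = 0.3950.

0.395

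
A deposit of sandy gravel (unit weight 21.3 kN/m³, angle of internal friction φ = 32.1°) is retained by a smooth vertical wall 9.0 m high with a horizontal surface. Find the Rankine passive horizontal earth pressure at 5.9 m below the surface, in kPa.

K_p = (1 + sin φ)/(1 − sin φ) = 3.268.
σ_h = K_p γ z = 3.268 × 21.3 × 5.9 = 410.7 kPa.

411 kPa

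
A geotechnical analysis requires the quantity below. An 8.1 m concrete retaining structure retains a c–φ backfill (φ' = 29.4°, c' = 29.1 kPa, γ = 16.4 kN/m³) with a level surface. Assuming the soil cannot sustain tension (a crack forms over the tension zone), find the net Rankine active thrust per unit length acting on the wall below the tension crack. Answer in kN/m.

11.5 kN/m

K_a = 0.3415; √K_a = 0.5844.
Tension-crack depth z_c = 2c/(γ√K_a) = 2×29.1/(16.4×0.5844) = 6.073 m.
σ_a at base = K_a γ H − 2c√K_a = 0.3415×16.4×8.1 − 2×29.1×0.5844 = 11.35 kPa.
P_a = ½ × 11.35 × (H − z_c) = 0.5×11.35×2.027 = 11.50 kN/m.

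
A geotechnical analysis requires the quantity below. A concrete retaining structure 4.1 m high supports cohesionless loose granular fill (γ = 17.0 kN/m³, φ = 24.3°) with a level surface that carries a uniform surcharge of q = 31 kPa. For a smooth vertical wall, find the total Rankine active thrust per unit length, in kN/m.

113 kN/m

K_a = tan²(45° − φ/2) = 0.4169.
Soil triangle: ½ K_a γ H² = 0.5×0.4169×17.0×4.1² = 59.57 kN/m.
Surcharge rectangle: K_a q H = 0.4169×31×4.1 = 52.99 kN/m.
Total = 59.57 + 52.99 = 112.6 kN/m.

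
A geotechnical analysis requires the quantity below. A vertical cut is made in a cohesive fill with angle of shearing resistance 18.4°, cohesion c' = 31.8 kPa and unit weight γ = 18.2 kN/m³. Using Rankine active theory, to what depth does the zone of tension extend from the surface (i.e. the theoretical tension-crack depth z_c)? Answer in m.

K_a = tan²(45° − 18.4°/2) = 0.5202; √K_a = 0.7212.
The active pressure is zero where K_a γ z = 2c√K_a, so z_c = 2c/(γ√K_a) = 2×31.8/(18.2×0.7212) = 4.845 m.

4.85 m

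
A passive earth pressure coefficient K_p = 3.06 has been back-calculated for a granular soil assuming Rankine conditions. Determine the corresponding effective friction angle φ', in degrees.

K_p = (1+sin φ)/(1−sin φ) ⇒ sin φ = (K_p − 1)/(K_p + 1) = 0.5074.
φ = arcsin(0.5074) = 30.49°.

30.5°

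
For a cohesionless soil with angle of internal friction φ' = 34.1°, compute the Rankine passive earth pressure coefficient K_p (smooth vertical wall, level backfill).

K_p = (1 + sin φ)/(1 − sin φ) = tan²(45° + 34.1°/2) = 3.552.

3.55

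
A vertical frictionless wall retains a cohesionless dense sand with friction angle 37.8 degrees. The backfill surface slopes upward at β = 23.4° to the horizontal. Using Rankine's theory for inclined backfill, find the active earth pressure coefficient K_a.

0.299

K_a = cos β · (cos β − √(cos²β − cos²φ)) / (cos β + √(cos²β − cos²φ)).
cos β = 0.9178, cos φ = 0.7902, √(cos²β − cos²φ) = 0.4668.
K_a = 0.9178 × (0.9178 − 0.4668)/(0.9178 + 0.4668) = 0.2989.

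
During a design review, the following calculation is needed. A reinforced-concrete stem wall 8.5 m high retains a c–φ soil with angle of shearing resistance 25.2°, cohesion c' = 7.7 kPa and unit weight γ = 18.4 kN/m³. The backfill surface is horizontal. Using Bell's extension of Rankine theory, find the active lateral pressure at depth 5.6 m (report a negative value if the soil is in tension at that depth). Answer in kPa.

31.7 kPa

K_a = (1 − sin φ)/(1 + sin φ) = 0.4027.
σ_a = K_a γ z − 2c√K_a = 0.4027×18.4×5.6 − 2×7.7×0.6346 = 31.73 kPa.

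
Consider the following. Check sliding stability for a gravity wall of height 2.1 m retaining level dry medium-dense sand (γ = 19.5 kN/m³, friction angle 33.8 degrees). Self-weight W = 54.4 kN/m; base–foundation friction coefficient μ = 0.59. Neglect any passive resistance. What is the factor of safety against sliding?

2.62

K_a = tan²(45° − 33.8°/2) = 0.2851.
P_a = ½K_aγH² = 0.5×0.2851×19.5×2.1² = 12.26 kN/m, acting at H/3 = 0.7000 m above the base.
FS_sliding = μW / P_a = 0.59×54.4 / 12.26 = 2.618.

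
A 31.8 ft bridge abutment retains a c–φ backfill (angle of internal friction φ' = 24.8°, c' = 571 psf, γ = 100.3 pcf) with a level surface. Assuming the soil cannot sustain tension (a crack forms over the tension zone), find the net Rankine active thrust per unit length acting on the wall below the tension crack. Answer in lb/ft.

K_a = 0.4090; √K_a = 0.6395.
Tension-crack depth z_c = 2c/(γ√K_a) = 2×571/(100.3×0.6395) = 17.80 ft.
σ_a at base = K_a γ H − 2c√K_a = 0.4090×100.3×31.8 − 2×571×0.6395 = 574.2 psf.
P_a = ½ × 574.2 × (H − z_c) = 0.5×574.2×14.00 = 4018 lb/ft.

4020 lb/ft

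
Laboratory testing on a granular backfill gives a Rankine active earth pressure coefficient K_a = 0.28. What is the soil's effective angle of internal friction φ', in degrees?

K_a = tan²(45° − φ/2) ⇒ 45° − φ/2 = arctan(√0.28) = 27.89°.
φ = 2(45° − 27.89°) = 34.23°.

34.2°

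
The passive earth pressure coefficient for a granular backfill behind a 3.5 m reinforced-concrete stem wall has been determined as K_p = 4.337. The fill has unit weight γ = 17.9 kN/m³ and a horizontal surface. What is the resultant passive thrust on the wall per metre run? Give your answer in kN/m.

P = ½ K_p γ H² = 0.5 × 4.337 × 17.9 × 3.5² = 475.5 kN/m.

475 kN/m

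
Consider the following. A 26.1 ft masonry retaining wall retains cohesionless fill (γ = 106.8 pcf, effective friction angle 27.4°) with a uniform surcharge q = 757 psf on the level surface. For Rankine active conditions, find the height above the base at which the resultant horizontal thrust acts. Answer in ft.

10.2 ft

K_a = 0.3697.
Triangular part P₁ = ½K_aγH² = 13450 at H/3 = 8.700 ft; rectangular part P₂ = K_a q H = 7304 at H/2 = 13.05 ft.
ȳ = (P₁·8.700 + P₂·13.05)/(P₁+P₂) = 10.23 ft.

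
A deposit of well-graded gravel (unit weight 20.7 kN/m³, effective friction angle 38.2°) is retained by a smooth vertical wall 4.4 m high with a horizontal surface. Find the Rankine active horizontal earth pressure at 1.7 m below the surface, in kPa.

8.30 kPa

K_a = (1 − sin φ)/(1 + sin φ) = 0.2358.
σ_h = K_a γ z = 0.2358 × 20.7 × 1.7 = 8.297 kPa.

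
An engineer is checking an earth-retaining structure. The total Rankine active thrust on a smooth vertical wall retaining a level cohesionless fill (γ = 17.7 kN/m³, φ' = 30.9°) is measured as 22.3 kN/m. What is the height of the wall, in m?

2.80 m

K_a = 0.3214. P_a = ½ K_a γ H² ⇒ H = √(2P_a/(K_a γ)).
H = √(2×22.3/(0.3214×17.7)) = 2.800 m.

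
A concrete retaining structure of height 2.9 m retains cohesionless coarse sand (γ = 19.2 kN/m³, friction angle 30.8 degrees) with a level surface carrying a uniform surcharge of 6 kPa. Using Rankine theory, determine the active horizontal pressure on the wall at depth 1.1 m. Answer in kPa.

8.75 kPa

K_a = (1 − sin φ)/(1 + sin φ) = 0.3227.
σ_v = γz + q = 19.2 × 1.1 + 6 = 27.12 kPa.
σ_h = K_a σ_v = 0.3227 × 27.12 = 8.752 kPa.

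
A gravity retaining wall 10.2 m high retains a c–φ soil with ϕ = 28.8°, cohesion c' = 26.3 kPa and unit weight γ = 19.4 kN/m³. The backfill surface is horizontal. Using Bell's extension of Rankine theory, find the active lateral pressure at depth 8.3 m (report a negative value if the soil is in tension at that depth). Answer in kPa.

25.2 kPa

K_a = (1 − sin φ)/(1 + sin φ) = 0.3498.
σ_a = K_a γ z − 2c√K_a = 0.3498×19.4×8.3 − 2×26.3×0.5914 = 25.21 kPa.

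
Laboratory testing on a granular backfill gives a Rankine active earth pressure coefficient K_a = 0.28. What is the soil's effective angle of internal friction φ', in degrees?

34.2°

K_a = tan²(45° − φ/2) ⇒ 45° − φ/2 = arctan(√0.28) = 27.89°.
φ = 2(45° − 27.89°) = 34.23°.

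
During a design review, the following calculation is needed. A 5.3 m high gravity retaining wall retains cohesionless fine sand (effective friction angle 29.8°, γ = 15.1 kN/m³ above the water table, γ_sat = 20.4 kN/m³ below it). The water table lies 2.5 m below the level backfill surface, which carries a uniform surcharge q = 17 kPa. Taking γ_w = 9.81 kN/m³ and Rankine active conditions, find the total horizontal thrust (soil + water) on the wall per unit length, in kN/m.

134 kN/m

K_a = tan²(45° − φ/2) = 0.3360.
γ' = 20.4 − 9.81 = 10.59 kN/m³. h₂ = H − d_w = 2.8 m.
σ'_h: at surface K_a·q = 5.712; at WT K_a(q+γd_w) = 18.40; at base K_a(q+γd_w+γ'h₂) = 28.36 kPa.
P₁ = ½(5.712+18.40)×2.5 = 30.14; P₂ = ½(18.40+28.36)×2.8 = 65.46; P_w = ½γ_w h₂² = 38.46.
Total = 30.14+65.46+38.46 = 134.1 kN/m.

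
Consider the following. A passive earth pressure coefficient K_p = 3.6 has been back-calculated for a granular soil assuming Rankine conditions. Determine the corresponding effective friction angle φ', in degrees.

34.4°

K_p = (1+sin φ)/(1−sin φ) ⇒ sin φ = (K_p − 1)/(K_p + 1) = 0.5652.
φ = arcsin(0.5652) = 34.42°.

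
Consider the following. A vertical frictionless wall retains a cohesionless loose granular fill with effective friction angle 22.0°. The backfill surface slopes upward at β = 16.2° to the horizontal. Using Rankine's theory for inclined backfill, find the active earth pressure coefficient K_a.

0.564

K_a = cos β · (cos β − √(cos²β − cos²φ)) / (cos β + √(cos²β − cos²φ)).
cos β = 0.9603, cos φ = 0.9272, √(cos²β − cos²φ) = 0.2500.
K_a = 0.9603 × (0.9603 − 0.2500)/(0.9603 + 0.2500) = 0.5636.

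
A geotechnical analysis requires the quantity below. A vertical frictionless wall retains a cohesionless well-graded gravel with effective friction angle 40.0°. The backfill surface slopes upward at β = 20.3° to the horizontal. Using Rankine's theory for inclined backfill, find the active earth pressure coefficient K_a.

0.252

K_a = cos β · (cos β − √(cos²β − cos²φ)) / (cos β + √(cos²β − cos²φ)).
cos β = 0.9379, cos φ = 0.7660, √(cos²β − cos²φ) = 0.5411.
K_a = 0.9379 × (0.9379 − 0.5411)/(0.9379 + 0.5411) = 0.2516.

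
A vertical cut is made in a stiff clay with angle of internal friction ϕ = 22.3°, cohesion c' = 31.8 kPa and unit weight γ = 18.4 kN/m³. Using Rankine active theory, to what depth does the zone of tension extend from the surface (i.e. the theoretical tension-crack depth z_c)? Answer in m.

K_a = tan²(45° − 22.3°/2) = 0.4498; √K_a = 0.6707.
The active pressure is zero where K_a γ z = 2c√K_a, so z_c = 2c/(γ√K_a) = 2×31.8/(18.4×0.6707) = 5.154 m.

5.15 m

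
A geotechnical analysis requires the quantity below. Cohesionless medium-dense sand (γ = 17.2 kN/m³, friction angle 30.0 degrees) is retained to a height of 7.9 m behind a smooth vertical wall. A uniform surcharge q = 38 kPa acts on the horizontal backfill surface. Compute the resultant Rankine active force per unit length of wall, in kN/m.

279 kN/m

K_a = tan²(45° − φ/2) = 0.3333.
Soil triangle: ½ K_a γ H² = 0.5×0.3333×17.2×7.9² = 178.9 kN/m.
Surcharge rectangle: K_a q H = 0.3333×38×7.9 = 100.1 kN/m.
Total = 178.9 + 100.1 = 279.0 kN/m.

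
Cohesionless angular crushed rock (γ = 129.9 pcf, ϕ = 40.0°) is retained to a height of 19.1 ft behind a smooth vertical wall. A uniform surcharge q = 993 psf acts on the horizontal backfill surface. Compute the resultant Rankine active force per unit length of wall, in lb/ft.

K_a = tan²(45° − φ/2) = 0.2174.
Soil triangle: ½ K_a γ H² = 0.5×0.2174×129.9×19.1² = 5152 lb/ft.
Surcharge rectangle: K_a q H = 0.2174×993×19.1 = 4124 lb/ft.
Total = 5152 + 4124 = 9276 lb/ft.

9280 lb/ft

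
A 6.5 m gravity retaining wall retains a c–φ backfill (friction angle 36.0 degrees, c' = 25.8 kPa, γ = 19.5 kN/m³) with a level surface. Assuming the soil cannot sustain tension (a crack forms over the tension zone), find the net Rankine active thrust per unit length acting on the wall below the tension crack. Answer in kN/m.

K_a = 0.2596; √K_a = 0.5095.
Tension-crack depth z_c = 2c/(γ√K_a) = 2×25.8/(19.5×0.5095) = 5.193 m.
σ_a at base = K_a γ H − 2c√K_a = 0.2596×19.5×6.5 − 2×25.8×0.5095 = 6.615 kPa.
P_a = ½ × 6.615 × (H − z_c) = 0.5×6.615×1.307 = 4.322 kN/m.

4.32 kN/m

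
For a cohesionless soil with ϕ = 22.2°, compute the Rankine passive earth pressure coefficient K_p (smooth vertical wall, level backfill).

2.21

K_p = (1 + sin φ)/(1 − sin φ) = tan²(45° + 22.2°/2) = 2.215.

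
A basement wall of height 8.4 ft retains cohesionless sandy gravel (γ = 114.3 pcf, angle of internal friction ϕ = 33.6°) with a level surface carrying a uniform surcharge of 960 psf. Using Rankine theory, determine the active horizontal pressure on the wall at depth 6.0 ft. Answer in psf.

K_a = (1 − sin φ)/(1 + sin φ) = 0.2875.
σ_v = γz + q = 114.3 × 6.0 + 960 = 1646 psf.
σ_h = K_a σ_v = 0.2875 × 1646 = 473.2 psf.

473 psf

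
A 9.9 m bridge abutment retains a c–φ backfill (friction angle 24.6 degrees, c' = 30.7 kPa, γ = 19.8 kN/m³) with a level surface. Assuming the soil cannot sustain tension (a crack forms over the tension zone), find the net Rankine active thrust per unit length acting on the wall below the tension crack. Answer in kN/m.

K_a = 0.4121; √K_a = 0.6420.
Tension-crack depth z_c = 2c/(γ√K_a) = 2×30.7/(19.8×0.6420) = 4.830 m.
σ_a at base = K_a γ H − 2c√K_a = 0.4121×19.8×9.9 − 2×30.7×0.6420 = 41.37 kPa.
P_a = ½ × 41.37 × (H − z_c) = 0.5×41.37×5.070 = 104.9 kN/m.

105 kN/m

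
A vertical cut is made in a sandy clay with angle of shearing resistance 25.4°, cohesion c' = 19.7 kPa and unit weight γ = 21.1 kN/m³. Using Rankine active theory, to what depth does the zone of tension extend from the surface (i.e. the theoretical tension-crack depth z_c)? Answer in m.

K_a = tan²(45° − 25.4°/2) = 0.3996; √K_a = 0.6322.
The active pressure is zero where K_a γ z = 2c√K_a, so z_c = 2c/(γ√K_a) = 2×19.7/(21.1×0.6322) = 2.954 m.

2.95 m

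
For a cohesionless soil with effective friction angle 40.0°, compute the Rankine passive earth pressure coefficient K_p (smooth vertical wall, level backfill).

K_p = (1 + sin φ)/(1 − sin φ) = tan²(45° + 40.0°/2) = 4.599.

4.60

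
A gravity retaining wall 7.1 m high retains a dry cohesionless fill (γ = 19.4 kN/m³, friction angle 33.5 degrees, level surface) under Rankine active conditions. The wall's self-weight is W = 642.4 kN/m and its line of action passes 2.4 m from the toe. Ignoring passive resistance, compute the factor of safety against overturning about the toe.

4.61

K_a = tan²(45° − 33.5°/2) = 0.2887.
P_a = ½K_aγH² = 0.5×0.2887×19.4×7.1² = 141.2 kN/m, acting at H/3 = 2.367 m above the base.
Overturning moment M_o = P_a × H/3 = 141.2 × 2.367 = 334.1.
Resisting moment M_r = W × 2.4 = 642.4 × 2.4 = 1542.
FS_overturning = M_r/M_o = 1542/334.1 = 4.615.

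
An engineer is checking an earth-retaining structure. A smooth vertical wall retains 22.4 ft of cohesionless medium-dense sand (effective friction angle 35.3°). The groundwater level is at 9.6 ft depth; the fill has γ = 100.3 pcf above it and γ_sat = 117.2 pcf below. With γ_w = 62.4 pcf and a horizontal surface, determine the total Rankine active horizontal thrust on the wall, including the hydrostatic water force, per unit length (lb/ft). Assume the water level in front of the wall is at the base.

K_a = tan²(45° − φ/2) = 0.2675.
γ' = 117.2 − 62.4 = 54.80 pcf. Depth below WT = 12.8 ft.
σ'_h at WT = K_a γ d_w = 257.6 psf; at base = 257.6 + K_a γ' × 12.8 = 445.3 psf.
P₁ (0–9.6 ft) = ½×257.6×9.6 = 1237. P₂ (9.6–22.4 ft) = ½(257.6+445.3)×12.8 = 4498.
P_w = ½ γ_w h₂² = 0.5×62.4×12.8² = 5112. Total = 1237+4498+5112 = 10850 lb/ft.

10800 lb/ft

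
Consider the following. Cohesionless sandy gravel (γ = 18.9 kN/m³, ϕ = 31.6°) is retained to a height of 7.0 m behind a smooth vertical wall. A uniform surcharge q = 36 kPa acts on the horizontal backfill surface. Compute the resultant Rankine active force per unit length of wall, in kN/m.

223 kN/m

K_a = tan²(45° − φ/2) = 0.3123.
Soil triangle: ½ K_a γ H² = 0.5×0.3123×18.9×7.0² = 144.6 kN/m.
Surcharge rectangle: K_a q H = 0.3123×36×7.0 = 78.71 kN/m.
Total = 144.6 + 78.71 = 223.3 kN/m.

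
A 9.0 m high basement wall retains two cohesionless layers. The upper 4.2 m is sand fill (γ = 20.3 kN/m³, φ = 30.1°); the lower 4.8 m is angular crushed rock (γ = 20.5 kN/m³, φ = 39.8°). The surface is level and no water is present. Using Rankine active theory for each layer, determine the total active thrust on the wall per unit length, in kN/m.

K_a1 = tan²(45°−30.1°/2) = 0.3320; K_a2 = tan²(45°−39.8°/2) = 0.2194.
Layer 1: σ at base = K_a1 γ₁ h₁ = 28.31 kPa; P₁ = ½×28.31×4.2 = 59.44.
Layer 2: σ_v at top = γ₁h₁ = 85.26; σ_h top = K_a2×85.26 = 18.71; σ_h base = K_a2×(85.26+20.5×4.8) = 40.30.
P₂ = ½(18.71+40.30)×4.8 = 141.6. Total P_a = 59.44+141.6 = 201.1 kN/m.

201 kN/m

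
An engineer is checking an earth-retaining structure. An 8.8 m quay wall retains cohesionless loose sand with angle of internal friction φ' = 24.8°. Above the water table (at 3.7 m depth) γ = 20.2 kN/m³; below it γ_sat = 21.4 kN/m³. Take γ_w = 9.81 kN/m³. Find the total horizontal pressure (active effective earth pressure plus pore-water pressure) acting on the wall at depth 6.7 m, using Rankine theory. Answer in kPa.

74.2 kPa

K_a = (1 − sin φ)/(1 + sin φ) = 0.4090.
γ' = 21.4 − 9.81 = 11.59 kN/m³.
Effective vertical stress at 6.7 m: σ'_v = 20.2×3.7 + 11.59×3.00 = 109.5 kPa.
σ'_h = K_a σ'_v = 0.4090 × 109.5 = 44.79 kPa; u = γ_w × 3.00 = 29.43 kPa.
Total σ_h = 44.79 + 29.43 = 74.22 kPa.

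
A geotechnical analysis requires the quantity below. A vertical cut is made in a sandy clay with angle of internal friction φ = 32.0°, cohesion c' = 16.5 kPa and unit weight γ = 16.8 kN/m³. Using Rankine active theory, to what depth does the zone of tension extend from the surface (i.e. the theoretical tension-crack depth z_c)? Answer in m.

3.54 m

K_a = tan²(45° − 32.0°/2) = 0.3073; √K_a = 0.5543.
The active pressure is zero where K_a γ z = 2c√K_a, so z_c = 2c/(γ√K_a) = 2×16.5/(16.8×0.5543) = 3.544 m.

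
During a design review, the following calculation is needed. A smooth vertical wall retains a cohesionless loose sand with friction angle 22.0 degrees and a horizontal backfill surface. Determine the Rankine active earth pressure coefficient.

K_a = tan²(45° − φ/2) = tan²(34.00°) = 0.4550.

0.455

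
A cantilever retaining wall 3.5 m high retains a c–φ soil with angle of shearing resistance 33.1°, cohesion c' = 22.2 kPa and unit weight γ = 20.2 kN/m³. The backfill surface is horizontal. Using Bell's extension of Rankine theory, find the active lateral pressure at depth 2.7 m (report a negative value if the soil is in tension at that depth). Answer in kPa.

-8.05 kPa

K_a = (1 − sin φ)/(1 + sin φ) = 0.2936.
σ_a = K_a γ z − 2c√K_a = 0.2936×20.2×2.7 − 2×22.2×0.5418 = -8.045 kPa.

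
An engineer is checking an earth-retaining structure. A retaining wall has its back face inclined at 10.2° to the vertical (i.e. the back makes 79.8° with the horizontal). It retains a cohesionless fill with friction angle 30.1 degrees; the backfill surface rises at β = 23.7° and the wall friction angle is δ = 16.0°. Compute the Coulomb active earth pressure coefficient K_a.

0.599

K_a = sin²(α+φ) / [sin²α · sin(α−δ) · (1 + √{sin(φ+δ)sin(φ−β) / (sin(α−δ)sin(α+β))})²].
With α = 79.8°, φ = 30.1°, δ = 16.0°, β = 23.7°: K_a = 0.5988.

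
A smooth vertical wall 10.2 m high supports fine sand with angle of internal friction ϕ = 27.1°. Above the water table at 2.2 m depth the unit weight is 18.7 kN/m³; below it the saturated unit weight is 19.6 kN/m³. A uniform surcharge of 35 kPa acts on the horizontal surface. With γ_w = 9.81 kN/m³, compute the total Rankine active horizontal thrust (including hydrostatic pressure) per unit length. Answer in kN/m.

K_a = tan²(45° − φ/2) = 0.3741.
γ' = 19.6 − 9.81 = 9.790 kN/m³. h₂ = H − d_w = 8.0 m.
σ'_h: at surface K_a·q = 13.09; at WT K_a(q+γd_w) = 28.48; at base K_a(q+γd_w+γ'h₂) = 57.78 kPa.
P₁ = ½(13.09+28.48)×2.2 = 45.73; P₂ = ½(28.48+57.78)×8.0 = 345.0; P_w = ½γ_w h₂² = 313.9.
Total = 45.73+345.0+313.9 = 704.7 kN/m.

705 kN/m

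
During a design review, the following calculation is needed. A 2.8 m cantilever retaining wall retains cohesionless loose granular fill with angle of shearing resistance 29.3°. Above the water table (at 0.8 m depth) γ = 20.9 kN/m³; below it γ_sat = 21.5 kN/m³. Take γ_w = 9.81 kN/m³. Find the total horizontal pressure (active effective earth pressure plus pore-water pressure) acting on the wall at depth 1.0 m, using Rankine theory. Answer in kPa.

K_a = (1 − sin φ)/(1 + sin φ) = 0.3428.
γ' = 21.5 − 9.81 = 11.69 kN/m³.
Effective vertical stress at 1.0 m: σ'_v = 20.9×0.8 + 11.69×0.200 = 19.06 kPa.
σ'_h = K_a σ'_v = 0.3428 × 19.06 = 6.534 kPa; u = γ_w × 0.200 = 1.962 kPa.
Total σ_h = 6.534 + 1.962 = 8.496 kPa.

8.50 kPa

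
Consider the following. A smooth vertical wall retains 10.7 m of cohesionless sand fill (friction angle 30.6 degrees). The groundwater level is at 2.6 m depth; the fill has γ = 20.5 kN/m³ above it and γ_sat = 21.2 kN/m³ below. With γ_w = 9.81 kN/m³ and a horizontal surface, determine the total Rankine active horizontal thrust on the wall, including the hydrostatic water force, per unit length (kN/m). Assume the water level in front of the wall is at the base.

K_a = tan²(45° − φ/2) = 0.3253.
γ' = 21.2 − 9.81 = 11.39 kN/m³. Depth below WT = 8.1 m.
σ'_h at WT = K_a γ d_w = 17.34 kPa; at base = 17.34 + K_a γ' × 8.1 = 47.36 kPa.
P₁ (0–2.6 m) = ½×17.34×2.6 = 22.54. P₂ (2.6–10.7 m) = ½(17.34+47.36)×8.1 = 262.0.
P_w = ½ γ_w h₂² = 0.5×9.81×8.1² = 321.8. Total = 22.54+262.0+321.8 = 606.4 kN/m.

606 kN/m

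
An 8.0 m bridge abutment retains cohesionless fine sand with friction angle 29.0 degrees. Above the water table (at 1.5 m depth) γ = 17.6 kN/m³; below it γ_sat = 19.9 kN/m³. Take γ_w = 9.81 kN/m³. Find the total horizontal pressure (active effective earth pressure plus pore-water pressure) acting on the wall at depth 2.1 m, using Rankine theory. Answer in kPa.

K_a = (1 − sin φ)/(1 + sin φ) = 0.3470.
γ' = 19.9 − 9.81 = 10.09 kN/m³.
Effective vertical stress at 2.1 m: σ'_v = 17.6×1.5 + 10.09×0.600 = 32.45 kPa.
σ'_h = K_a σ'_v = 0.3470 × 32.45 = 11.26 kPa; u = γ_w × 0.600 = 5.886 kPa.
Total σ_h = 11.26 + 5.886 = 17.15 kPa.

17.1 kPa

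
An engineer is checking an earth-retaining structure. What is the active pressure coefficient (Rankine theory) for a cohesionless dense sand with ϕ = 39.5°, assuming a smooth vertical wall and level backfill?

K_a = tan²(45° − φ/2) = tan²(25.25°) = 0.2224.

0.222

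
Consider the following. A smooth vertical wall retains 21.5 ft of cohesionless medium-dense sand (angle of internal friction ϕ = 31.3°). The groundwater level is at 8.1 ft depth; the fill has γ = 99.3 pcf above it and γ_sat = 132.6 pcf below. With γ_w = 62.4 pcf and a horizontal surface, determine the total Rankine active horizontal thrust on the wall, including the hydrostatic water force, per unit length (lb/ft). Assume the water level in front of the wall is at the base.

K_a = tan²(45° − φ/2) = 0.3162.
γ' = 132.6 − 62.4 = 70.20 pcf. Depth below WT = 13.4 ft.
σ'_h at WT = K_a γ d_w = 254.3 psf; at base = 254.3 + K_a γ' × 13.4 = 551.8 psf.
P₁ (0–8.1 ft) = ½×254.3×8.1 = 1030. P₂ (8.1–21.5 ft) = ½(254.3+551.8)×13.4 = 5401.
P_w = ½ γ_w h₂² = 0.5×62.4×13.4² = 5602. Total = 1030+5401+5602 = 12030 lb/ft.

12000 lb/ft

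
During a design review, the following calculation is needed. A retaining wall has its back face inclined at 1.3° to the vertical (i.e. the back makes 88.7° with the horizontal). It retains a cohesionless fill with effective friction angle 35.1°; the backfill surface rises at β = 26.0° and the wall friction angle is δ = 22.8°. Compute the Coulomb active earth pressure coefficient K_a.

K_a = sin²(α+φ) / [sin²α · sin(α−δ) · (1 + √{sin(φ+δ)sin(φ−β) / (sin(α−δ)sin(α+β))})²].
With α = 88.7°, φ = 35.1°, δ = 22.8°, β = 26.0°: K_a = 0.3851.

0.385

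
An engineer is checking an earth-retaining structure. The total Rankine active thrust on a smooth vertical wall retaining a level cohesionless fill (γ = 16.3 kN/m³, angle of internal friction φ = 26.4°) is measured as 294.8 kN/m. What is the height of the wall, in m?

9.70 m

K_a = 0.3844. P_a = ½ K_a γ H² ⇒ H = √(2P_a/(K_a γ)).
H = √(2×294.8/(0.3844×16.3)) = 9.700 m.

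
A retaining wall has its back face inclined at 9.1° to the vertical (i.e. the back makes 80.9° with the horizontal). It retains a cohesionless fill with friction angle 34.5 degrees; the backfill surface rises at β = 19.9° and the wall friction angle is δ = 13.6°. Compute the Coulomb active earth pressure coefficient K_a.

0.429

K_a = sin²(α+φ) / [sin²α · sin(α−δ) · (1 + √{sin(φ+δ)sin(φ−β) / (sin(α−δ)sin(α+β))})²].
With α = 80.9°, φ = 34.5°, δ = 13.6°, β = 19.9°: K_a = 0.4285.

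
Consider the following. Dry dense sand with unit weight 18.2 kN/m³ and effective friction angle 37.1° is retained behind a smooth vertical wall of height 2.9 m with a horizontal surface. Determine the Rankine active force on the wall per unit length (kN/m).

18.9 kN/m

K_a = tan²(45° − φ/2) = 0.2475.
P_a = ½ K_a γ H² = 0.5 × 0.2475 × 18.2 × 2.9² = 18.94 kN/m.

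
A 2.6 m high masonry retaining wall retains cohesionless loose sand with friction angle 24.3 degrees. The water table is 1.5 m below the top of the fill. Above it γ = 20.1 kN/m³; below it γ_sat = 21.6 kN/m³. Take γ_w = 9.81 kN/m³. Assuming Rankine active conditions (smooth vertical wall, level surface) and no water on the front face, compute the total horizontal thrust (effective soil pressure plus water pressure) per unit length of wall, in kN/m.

K_a = tan²(45° − φ/2) = 0.4169.
γ' = 21.6 − 9.81 = 11.79 kN/m³. Depth below WT = 1.1 m.
σ'_h at WT = K_a γ d_w = 12.57 kPa; at base = 12.57 + K_a γ' × 1.1 = 17.98 kPa.
P₁ (0–1.5 m) = ½×12.57×1.5 = 9.428. P₂ (1.5–2.6 m) = ½(12.57+17.98)×1.1 = 16.80.
P_w = ½ γ_w h₂² = 0.5×9.81×1.1² = 5.935. Total = 9.428+16.80+5.935 = 32.16 kN/m.

32.2 kN/m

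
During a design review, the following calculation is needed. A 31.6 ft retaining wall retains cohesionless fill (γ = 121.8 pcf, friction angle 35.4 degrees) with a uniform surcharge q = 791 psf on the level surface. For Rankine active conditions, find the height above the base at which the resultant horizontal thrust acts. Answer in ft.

K_a = 0.2664.
Triangular part P₁ = ½K_aγH² = 16200 at H/3 = 10.53 ft; rectangular part P₂ = K_a q H = 6659 at H/2 = 15.80 ft.
ȳ = (P₁·10.53 + P₂·15.80)/(P₁+P₂) = 12.07 ft.

12.1 ft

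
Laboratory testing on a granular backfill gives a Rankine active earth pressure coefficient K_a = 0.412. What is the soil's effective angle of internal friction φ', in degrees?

K_a = tan²(45° − φ/2) ⇒ 45° − φ/2 = arctan(√0.412) = 32.70°.
φ = 2(45° − 32.70°) = 24.61°.

24.6°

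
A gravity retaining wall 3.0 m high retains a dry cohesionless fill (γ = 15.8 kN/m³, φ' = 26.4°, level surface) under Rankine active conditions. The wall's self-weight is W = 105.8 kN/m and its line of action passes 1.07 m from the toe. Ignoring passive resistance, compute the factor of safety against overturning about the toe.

4.14

K_a = tan²(45° − 26.4°/2) = 0.3844.
P_a = ½K_aγH² = 0.5×0.3844×15.8×3.0² = 27.33 kN/m, acting at H/3 = 1.000 m above the base.
Overturning moment M_o = P_a × H/3 = 27.33 × 1.000 = 27.33.
Resisting moment M_r = W × 1.07 = 105.8 × 1.07 = 113.2.
FS_overturning = M_r/M_o = 113.2/27.33 = 4.142.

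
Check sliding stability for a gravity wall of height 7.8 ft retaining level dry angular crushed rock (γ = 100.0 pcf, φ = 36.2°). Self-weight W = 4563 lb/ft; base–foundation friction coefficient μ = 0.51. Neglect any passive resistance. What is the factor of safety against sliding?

K_a = tan²(45° − 36.2°/2) = 0.2574.
P_a = ½K_aγH² = 0.5×0.2574×100.0×7.8² = 783.0 lb/ft, acting at H/3 = 2.600 ft above the base.
FS_sliding = μW / P_a = 0.51×4563 / 783.0 = 2.972.

2.97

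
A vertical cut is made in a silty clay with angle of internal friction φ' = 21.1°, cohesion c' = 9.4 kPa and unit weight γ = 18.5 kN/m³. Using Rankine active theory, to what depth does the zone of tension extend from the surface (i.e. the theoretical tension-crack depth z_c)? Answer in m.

K_a = tan²(45° − 21.1°/2) = 0.4706; √K_a = 0.6860.
The active pressure is zero where K_a γ z = 2c√K_a, so z_c = 2c/(γ√K_a) = 2×9.4/(18.5×0.6860) = 1.481 m.

1.48 m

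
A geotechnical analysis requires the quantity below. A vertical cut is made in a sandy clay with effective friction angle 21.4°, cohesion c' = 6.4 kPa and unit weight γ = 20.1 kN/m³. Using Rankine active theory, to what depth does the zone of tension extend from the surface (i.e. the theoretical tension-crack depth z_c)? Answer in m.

0.934 m

K_a = tan²(45° − 21.4°/2) = 0.4653; √K_a = 0.6822.
The active pressure is zero where K_a γ z = 2c√K_a, so z_c = 2c/(γ√K_a) = 2×6.4/(20.1×0.6822) = 0.9335 m.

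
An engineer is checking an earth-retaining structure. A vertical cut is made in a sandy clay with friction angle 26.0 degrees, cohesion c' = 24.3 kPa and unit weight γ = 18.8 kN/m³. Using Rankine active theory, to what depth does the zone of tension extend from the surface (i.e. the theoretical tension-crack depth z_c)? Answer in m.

4.14 m

K_a = tan²(45° − 26.0°/2) = 0.3905; √K_a = 0.6249.
The active pressure is zero where K_a γ z = 2c√K_a, so z_c = 2c/(γ√K_a) = 2×24.3/(18.8×0.6249) = 4.137 m.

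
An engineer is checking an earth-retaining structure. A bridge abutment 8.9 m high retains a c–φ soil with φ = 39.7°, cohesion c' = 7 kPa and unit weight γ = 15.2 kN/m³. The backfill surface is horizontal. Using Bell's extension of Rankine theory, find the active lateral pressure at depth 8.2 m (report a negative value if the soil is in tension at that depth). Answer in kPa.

K_a = (1 − sin φ)/(1 + sin φ) = 0.2204.
σ_a = K_a γ z − 2c√K_a = 0.2204×15.2×8.2 − 2×7×0.4695 = 20.90 kPa.

20.9 kPa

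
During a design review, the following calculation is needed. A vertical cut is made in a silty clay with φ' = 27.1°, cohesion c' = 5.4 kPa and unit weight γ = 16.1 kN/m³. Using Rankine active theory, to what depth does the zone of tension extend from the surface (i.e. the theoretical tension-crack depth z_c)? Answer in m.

1.10 m

K_a = tan²(45° − 27.1°/2) = 0.3741; √K_a = 0.6116.
The active pressure is zero where K_a γ z = 2c√K_a, so z_c = 2c/(γ√K_a) = 2×5.4/(16.1×0.6116) = 1.097 m.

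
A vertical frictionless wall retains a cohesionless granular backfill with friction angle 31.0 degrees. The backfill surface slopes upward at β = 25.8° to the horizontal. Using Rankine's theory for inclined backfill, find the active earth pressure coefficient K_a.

0.479

K_a = cos β · (cos β − √(cos²β − cos²φ)) / (cos β + √(cos²β − cos²φ)).
cos β = 0.9003, cos φ = 0.8572, √(cos²β − cos²φ) = 0.2754.
K_a = 0.9003 × (0.9003 − 0.2754)/(0.9003 + 0.2754) = 0.4786.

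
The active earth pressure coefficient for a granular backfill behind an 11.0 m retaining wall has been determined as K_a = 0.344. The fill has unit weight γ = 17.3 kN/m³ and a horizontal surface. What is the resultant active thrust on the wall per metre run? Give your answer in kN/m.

P = ½ K_a γ H² = 0.5 × 0.344 × 17.3 × 11.0² = 360.0 kN/m.

360 kN/m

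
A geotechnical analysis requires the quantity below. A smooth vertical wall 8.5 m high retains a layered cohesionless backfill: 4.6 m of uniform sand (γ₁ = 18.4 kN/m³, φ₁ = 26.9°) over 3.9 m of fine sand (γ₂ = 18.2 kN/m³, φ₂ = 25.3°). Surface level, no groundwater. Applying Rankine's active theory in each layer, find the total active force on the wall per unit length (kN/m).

261 kN/m

K_a1 = tan²(45°−26.9°/2) = 0.3770; K_a2 = tan²(45°−25.3°/2) = 0.4012.
Layer 1: σ at base = K_a1 γ₁ h₁ = 31.91 kPa; P₁ = ½×31.91×4.6 = 73.39.
Layer 2: σ_v at top = γ₁h₁ = 84.64; σ_h top = K_a2×84.64 = 33.96; σ_h base = K_a2×(84.64+18.2×3.9) = 62.43.
P₂ = ½(33.96+62.43)×3.9 = 188.0. Total P_a = 73.39+188.0 = 261.4 kN/m.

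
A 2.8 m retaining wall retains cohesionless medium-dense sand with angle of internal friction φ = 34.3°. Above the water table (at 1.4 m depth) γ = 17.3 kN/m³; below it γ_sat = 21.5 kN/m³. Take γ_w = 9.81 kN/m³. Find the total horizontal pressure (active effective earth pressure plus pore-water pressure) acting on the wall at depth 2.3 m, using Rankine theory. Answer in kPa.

18.5 kPa

K_a = (1 − sin φ)/(1 + sin φ) = 0.2792.
γ' = 21.5 − 9.81 = 11.69 kN/m³.
Effective vertical stress at 2.3 m: σ'_v = 17.3×1.4 + 11.69×0.900 = 34.74 kPa.
σ'_h = K_a σ'_v = 0.2792 × 34.74 = 9.698 kPa; u = γ_w × 0.900 = 8.829 kPa.
Total σ_h = 9.698 + 8.829 = 18.53 kPa.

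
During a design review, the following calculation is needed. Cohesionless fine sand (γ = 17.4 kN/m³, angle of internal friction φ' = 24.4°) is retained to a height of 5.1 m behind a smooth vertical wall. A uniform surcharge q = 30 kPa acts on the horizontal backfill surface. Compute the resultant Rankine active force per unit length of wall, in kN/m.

K_a = tan²(45° − φ/2) = 0.4153.
Soil triangle: ½ K_a γ H² = 0.5×0.4153×17.4×5.1² = 93.98 kN/m.
Surcharge rectangle: K_a q H = 0.4153×30×5.1 = 63.54 kN/m.
Total = 93.98 + 63.54 = 157.5 kN/m.

158 kN/m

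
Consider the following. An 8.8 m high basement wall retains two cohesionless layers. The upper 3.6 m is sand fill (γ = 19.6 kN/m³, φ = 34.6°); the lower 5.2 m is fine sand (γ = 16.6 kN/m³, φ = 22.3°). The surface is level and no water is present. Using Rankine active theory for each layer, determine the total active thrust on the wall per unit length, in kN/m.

K_a1 = tan²(45°−34.6°/2) = 0.2756; K_a2 = tan²(45°−22.3°/2) = 0.4498.
Layer 1: σ at base = K_a1 γ₁ h₁ = 19.45 kPa; P₁ = ½×19.45×3.6 = 35.01.
Layer 2: σ_v at top = γ₁h₁ = 70.56; σ_h top = K_a2×70.56 = 31.74; σ_h base = K_a2×(70.56+16.6×5.2) = 70.57.
P₂ = ½(31.74+70.57)×5.2 = 266.0. Total P_a = 35.01+266.0 = 301.0 kN/m.

301 kN/m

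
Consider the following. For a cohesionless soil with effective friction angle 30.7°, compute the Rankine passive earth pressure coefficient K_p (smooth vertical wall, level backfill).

K_p = (1 + sin φ)/(1 − sin φ) = tan²(45° + 30.7°/2) = 3.086.

3.09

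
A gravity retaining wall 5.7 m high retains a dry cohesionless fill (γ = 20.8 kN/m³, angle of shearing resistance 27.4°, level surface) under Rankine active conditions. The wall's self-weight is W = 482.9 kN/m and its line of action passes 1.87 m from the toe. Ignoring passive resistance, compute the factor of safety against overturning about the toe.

3.80

K_a = tan²(45° − 27.4°/2) = 0.3697.
P_a = ½K_aγH² = 0.5×0.3697×20.8×5.7² = 124.9 kN/m, acting at H/3 = 1.900 m above the base.
Overturning moment M_o = P_a × H/3 = 124.9 × 1.900 = 237.3.
Resisting moment M_r = W × 1.87 = 482.9 × 1.87 = 903.0.
FS_overturning = M_r/M_o = 903.0/237.3 = 3.805.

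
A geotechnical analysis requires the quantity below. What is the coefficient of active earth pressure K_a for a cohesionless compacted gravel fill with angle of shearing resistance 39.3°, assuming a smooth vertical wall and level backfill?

K_a = tan²(45° − φ/2) = tan²(25.35°) = 0.2245.

0.224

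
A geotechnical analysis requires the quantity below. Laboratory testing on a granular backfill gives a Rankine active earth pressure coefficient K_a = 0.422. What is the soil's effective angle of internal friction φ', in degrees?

24.0°

K_a = tan²(45° − φ/2) ⇒ 45° − φ/2 = arctan(√0.422) = 33.01°.
φ = 2(45° − 33.01°) = 23.98°.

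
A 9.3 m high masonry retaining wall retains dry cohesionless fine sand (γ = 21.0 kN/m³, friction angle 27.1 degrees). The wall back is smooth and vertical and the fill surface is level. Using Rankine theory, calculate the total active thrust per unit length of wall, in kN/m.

340 kN/m

K_a = tan²(45° − φ/2) = 0.3741.
P_a = ½ K_a γ H² = 0.5 × 0.3741 × 21.0 × 9.3² = 339.7 kN/m.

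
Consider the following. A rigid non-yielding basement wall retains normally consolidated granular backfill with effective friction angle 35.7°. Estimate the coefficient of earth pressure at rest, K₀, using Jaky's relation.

0.416

K₀ = 1 − sin φ' = 1 − sin 35.7° = 0.4165.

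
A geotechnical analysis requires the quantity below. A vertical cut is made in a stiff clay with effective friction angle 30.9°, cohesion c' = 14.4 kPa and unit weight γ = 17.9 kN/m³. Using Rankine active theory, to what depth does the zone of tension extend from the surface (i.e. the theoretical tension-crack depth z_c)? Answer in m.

2.84 m

K_a = tan²(45° − 30.9°/2) = 0.3214; √K_a = 0.5669.
The active pressure is zero where K_a γ z = 2c√K_a, so z_c = 2c/(γ√K_a) = 2×14.4/(17.9×0.5669) = 2.838 m.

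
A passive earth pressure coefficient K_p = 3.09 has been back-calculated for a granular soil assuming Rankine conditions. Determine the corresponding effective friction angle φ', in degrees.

30.7°

K_p = (1+sin φ)/(1−sin φ) ⇒ sin φ = (K_p − 1)/(K_p + 1) = 0.5110.
φ = arcsin(0.5110) = 30.73°.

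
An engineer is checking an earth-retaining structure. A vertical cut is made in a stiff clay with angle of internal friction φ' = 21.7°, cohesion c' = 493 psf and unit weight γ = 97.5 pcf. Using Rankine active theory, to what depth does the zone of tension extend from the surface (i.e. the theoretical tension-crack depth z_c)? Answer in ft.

K_a = tan²(45° − 21.7°/2) = 0.4601; √K_a = 0.6783.
The active pressure is zero where K_a γ z = 2c√K_a, so z_c = 2c/(γ√K_a) = 2×493/(97.5×0.6783) = 14.91 ft.

14.9 ft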